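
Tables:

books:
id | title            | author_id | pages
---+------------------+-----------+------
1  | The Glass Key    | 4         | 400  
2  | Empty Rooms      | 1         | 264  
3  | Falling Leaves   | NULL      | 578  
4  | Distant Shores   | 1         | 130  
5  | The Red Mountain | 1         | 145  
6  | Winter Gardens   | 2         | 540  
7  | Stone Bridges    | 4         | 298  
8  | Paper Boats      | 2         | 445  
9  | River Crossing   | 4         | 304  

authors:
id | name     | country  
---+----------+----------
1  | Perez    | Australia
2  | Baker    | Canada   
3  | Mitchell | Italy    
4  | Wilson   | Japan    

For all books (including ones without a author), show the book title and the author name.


LEFT JOIN keeps every row from books (the left table); where author_id has no match in authors, the author columns become NULL. Walk through each book:
  - book 1 (The Glass Key): author_id=4 -> matches Wilson
  - book 2 (Empty Rooms): author_id=1 -> matches Perez
  - book 3 (Falling Leaves): author_id=NULL, no match -> kept with NULL
  - book 4 (Distant Shores): author_id=1 -> matches Perez
  - book 5 (The Red Mountain): author_id=1 -> matches Perez
  - book 6 (Winter Gardens): author_id=2 -> matches Baker
  - book 7 (Stone Bridges): author_id=4 -> matches Wilson
  - book 8 (Paper Boats): author_id=2 -> matches Baker
  - book 9 (River Crossing): author_id=4 -> matches Wilson
All 9 rows appear; 1 has NULL author.

SQL:
SELECT a.title, b.name AS author
FROM books a
LEFT JOIN authors b ON a.author_id = b.id

Result:
title            | author
-----------------+-------
The Glass Key    | Wilson
Empty Rooms      | Perez 
Falling Leaves   | NULL  
Distant Shores   | Perez 
The Red Mountain | Perez 
Winter Gardens   | Baker 
Stone Bridges    | Wilson
Paper Boats      | Baker 
River Crossing   | Wilson


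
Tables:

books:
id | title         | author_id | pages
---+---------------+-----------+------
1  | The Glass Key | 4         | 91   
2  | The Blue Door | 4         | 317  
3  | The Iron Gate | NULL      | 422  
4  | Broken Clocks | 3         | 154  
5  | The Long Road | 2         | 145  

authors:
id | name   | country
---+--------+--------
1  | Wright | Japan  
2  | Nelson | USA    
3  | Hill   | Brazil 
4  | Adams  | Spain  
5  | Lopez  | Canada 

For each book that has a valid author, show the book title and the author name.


INNER JOIN keeps only books rows whose author_id matches an id in authors. Walk through each book:
  - book 1 (The Glass Key): author_id=4 -> matches Adams
  - book 2 (The Blue Door): author_id=4 -> matches Adams
  - book 3 (The Iron Gate): author_id=NULL, no match -> dropped
  - book 4 (Broken Clocks): author_id=3 -> matches Hill
  - book 5 (The Long Road): author_id=2 -> matches Nelson
So 1 of 5 rows is dropped.

SQL:
SELECT a.title, b.name AS author
FROM books a
INNER JOIN authors b ON a.author_id = b.id

Result:
title         | author
--------------+-------
The Glass Key | Adams 
The Blue Door | Adams 
Broken Clocks | Hill  
The Long Road | Nelson


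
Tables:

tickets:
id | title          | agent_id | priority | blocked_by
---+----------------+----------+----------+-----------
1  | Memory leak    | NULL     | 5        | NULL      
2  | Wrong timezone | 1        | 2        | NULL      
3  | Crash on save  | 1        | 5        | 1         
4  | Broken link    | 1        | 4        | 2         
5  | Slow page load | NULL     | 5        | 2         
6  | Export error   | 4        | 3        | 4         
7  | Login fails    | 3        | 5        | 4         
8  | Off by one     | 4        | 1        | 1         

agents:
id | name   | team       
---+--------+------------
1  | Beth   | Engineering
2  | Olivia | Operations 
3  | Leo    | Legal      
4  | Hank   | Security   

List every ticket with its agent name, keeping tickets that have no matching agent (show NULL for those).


LEFT JOIN keeps every row from tickets (the left table); where agent_id has no match in agents, the agent columns become NULL. Walk through each ticket:
  - ticket 1 (Memory leak): agent_id=NULL, no match -> kept with NULL
  - ticket 2 (Wrong timezone): agent_id=1 -> matches Beth
  - ticket 3 (Crash on save): agent_id=1 -> matches Beth
  - ticket 4 (Broken link): agent_id=1 -> matches Beth
  - ticket 5 (Slow page load): agent_id=NULL, no match -> kept with NULL
  - ticket 6 (Export error): agent_id=4 -> matches Hank
  - ticket 7 (Login fails): agent_id=3 -> matches Leo
  - ticket 8 (Off by one): agent_id=4 -> matches Hank
All 8 rows appear; 2 have NULL agent.

SQL:
SELECT a.title, b.name AS agent
FROM tickets a
LEFT JOIN agents b ON a.agent_id = b.id

Result:
title          | agent
---------------+------
Memory leak    | NULL 
Wrong timezone | Beth 
Crash on save  | Beth 
Broken link    | Beth 
Slow page load | NULL 
Export error   | Hank 
Login fails    | Leo  
Off by one     | Hank 


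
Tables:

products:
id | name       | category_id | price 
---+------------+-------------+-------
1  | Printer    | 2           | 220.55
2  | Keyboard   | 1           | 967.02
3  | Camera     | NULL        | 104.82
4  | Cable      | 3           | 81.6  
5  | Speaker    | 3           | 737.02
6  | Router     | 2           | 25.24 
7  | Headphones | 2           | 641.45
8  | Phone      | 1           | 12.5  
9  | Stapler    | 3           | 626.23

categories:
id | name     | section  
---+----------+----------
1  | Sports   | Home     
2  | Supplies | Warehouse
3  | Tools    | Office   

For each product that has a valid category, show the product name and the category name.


INNER JOIN keeps only products rows whose category_id matches an id in categories. Walk through each product:
  - product 1 (Printer): category_id=2 -> matches Supplies
  - product 2 (Keyboard): category_id=1 -> matches Sports
  - product 3 (Camera): category_id=NULL, no match -> dropped
  - product 4 (Cable): category_id=3 -> matches Tools
  - product 5 (Speaker): category_id=3 -> matches Tools
  - product 6 (Router): category_id=2 -> matches Supplies
  - product 7 (Headphones): category_id=2 -> matches Supplies
  - product 8 (Phone): category_id=1 -> matches Sports
  - product 9 (Stapler): category_id=3 -> matches Tools
So 1 of 9 rows is dropped.

SQL:
SELECT a.name, b.name AS category
FROM products a
INNER JOIN categories b ON a.category_id = b.id

Result:
name       | category
-----------+---------
Printer    | Supplies
Keyboard   | Sports  
Cable      | Tools   
Speaker    | Tools   
Router     | Supplies
Headphones | Supplies
Phone      | Sports  
Stapler    | Tools   


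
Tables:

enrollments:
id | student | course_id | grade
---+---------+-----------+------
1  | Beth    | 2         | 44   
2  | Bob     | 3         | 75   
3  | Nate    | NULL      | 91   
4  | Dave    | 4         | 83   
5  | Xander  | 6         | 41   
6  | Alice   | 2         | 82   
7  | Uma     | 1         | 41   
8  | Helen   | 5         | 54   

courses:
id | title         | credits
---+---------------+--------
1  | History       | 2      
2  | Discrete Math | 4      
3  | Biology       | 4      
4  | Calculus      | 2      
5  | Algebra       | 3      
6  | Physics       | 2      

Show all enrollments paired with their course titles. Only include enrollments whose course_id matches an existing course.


INNER JOIN keeps only enrollments rows whose course_id matches an id in courses. Walk through each enrollment:
  - enrollment 1 (Beth): course_id=2 -> matches Discrete Math
  - enrollment 2 (Bob): course_id=3 -> matches Biology
  - enrollment 3 (Nate): course_id=NULL, no match -> dropped
  - enrollment 4 (Dave): course_id=4 -> matches Calculus
  - enrollment 5 (Xander): course_id=6 -> matches Physics
  - enrollment 6 (Alice): course_id=2 -> matches Discrete Math
  - enrollment 7 (Uma): course_id=1 -> matches History
  - enrollment 8 (Helen): course_id=5 -> matches Algebra
So 1 of 8 rows is dropped.

SQL:
SELECT a.student, b.title AS course
FROM enrollments a
INNER JOIN courses b ON a.course_id = b.id

Result:
student | course       
--------+--------------
Beth    | Discrete Math
Bob     | Biology      
Dave    | Calculus     
Xander  | Physics      
Alice   | Discrete Math
Uma     | History      
Helen   | Algebra      


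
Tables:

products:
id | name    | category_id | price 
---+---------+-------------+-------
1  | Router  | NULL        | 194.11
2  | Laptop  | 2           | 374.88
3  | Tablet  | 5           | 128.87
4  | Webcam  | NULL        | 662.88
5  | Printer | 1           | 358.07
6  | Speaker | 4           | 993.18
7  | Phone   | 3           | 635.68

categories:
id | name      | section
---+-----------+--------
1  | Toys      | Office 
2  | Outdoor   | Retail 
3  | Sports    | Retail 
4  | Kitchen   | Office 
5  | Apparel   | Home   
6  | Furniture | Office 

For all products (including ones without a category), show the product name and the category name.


LEFT JOIN keeps every row from products (the left table); where category_id has no match in categories, the category columns become NULL. Walk through each product:
  - product 1 (Router): category_id=NULL, no match -> kept with NULL
  - product 2 (Laptop): category_id=2 -> matches Outdoor
  - product 3 (Tablet): category_id=5 -> matches Apparel
  - product 4 (Webcam): category_id=NULL, no match -> kept with NULL
  - product 5 (Printer): category_id=1 -> matches Toys
  - product 6 (Speaker): category_id=4 -> matches Kitchen
  - product 7 (Phone): category_id=3 -> matches Sports
All 7 rows appear; 2 have NULL category.

SQL:
SELECT a.name, b.name AS category
FROM products a
LEFT JOIN categories b ON a.category_id = b.id

Result:
name    | category
--------+---------
Router  | NULL    
Laptop  | Outdoor 
Tablet  | Apparel 
Webcam  | NULL    
Printer | Toys    
Speaker | Kitchen 
Phone   | Sports  


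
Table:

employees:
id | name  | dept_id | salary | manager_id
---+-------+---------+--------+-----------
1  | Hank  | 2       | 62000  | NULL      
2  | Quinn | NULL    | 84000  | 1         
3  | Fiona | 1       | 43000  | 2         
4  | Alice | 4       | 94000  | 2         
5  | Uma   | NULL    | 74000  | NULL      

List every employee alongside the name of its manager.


This is a self-join: employees is joined to a second copy of itself, matching each row's manager_id to another row's id. Use LEFT JOIN so rows with manager_id=NULL are kept.
  - employee 1 (Hank): manager_id=NULL -> NULL
  - employee 2 (Quinn): manager_id=1 -> Hank
  - employee 3 (Fiona): manager_id=2 -> Quinn
  - employee 4 (Alice): manager_id=2 -> Quinn
  - employee 5 (Uma): manager_id=NULL -> NULL

SQL:
SELECT a.name AS item, b.name AS manager
FROM employees a
LEFT JOIN employees b ON a.manager_id = b.id

Result:
item  | manager
------+--------
Hank  | NULL   
Quinn | Hank   
Fiona | Quinn  
Alice | Quinn  
Uma   | NULL   


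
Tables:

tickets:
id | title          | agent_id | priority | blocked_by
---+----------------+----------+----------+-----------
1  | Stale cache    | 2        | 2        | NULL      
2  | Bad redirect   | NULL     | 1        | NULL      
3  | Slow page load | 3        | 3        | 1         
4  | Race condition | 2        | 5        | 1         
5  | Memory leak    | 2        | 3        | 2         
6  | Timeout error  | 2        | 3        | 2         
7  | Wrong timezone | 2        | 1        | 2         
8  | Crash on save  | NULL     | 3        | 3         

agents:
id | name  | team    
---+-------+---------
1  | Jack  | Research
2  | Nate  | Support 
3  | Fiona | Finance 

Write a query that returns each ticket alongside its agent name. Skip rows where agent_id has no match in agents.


INNER JOIN keeps only tickets rows whose agent_id matches an id in agents. Walk through each ticket:
  - ticket 1 (Stale cache): agent_id=2 -> matches Nate
  - ticket 2 (Bad redirect): agent_id=NULL, no match -> dropped
  - ticket 3 (Slow page load): agent_id=3 -> matches Fiona
  - ticket 4 (Race condition): agent_id=2 -> matches Nate
  - ticket 5 (Memory leak): agent_id=2 -> matches Nate
  - ticket 6 (Timeout error): agent_id=2 -> matches Nate
  - ticket 7 (Wrong timezone): agent_id=2 -> matches Nate
  - ticket 8 (Crash on save): agent_id=NULL, no match -> dropped
So 2 of 8 rows are dropped.

SQL:
SELECT a.title, b.name AS agent
FROM tickets a
INNER JOIN agents b ON a.agent_id = b.id

Result:
title          | agent
---------------+------
Stale cache    | Nate 
Slow page load | Fiona
Race condition | Nate 
Memory leak    | Nate 
Timeout error  | Nate 
Wrong timezone | Nate 


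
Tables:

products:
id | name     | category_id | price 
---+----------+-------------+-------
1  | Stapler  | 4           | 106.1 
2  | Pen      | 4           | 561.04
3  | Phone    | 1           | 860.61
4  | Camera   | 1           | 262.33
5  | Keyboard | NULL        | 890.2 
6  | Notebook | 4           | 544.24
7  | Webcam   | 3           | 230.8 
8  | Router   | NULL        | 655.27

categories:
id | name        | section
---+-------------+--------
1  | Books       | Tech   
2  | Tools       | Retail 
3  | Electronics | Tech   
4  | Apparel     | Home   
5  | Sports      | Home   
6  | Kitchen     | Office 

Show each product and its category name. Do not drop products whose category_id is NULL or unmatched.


LEFT JOIN keeps every row from products (the left table); where category_id has no match in categories, the category columns become NULL. Walk through each product:
  - product 1 (Stapler): category_id=4 -> matches Apparel
  - product 2 (Pen): category_id=4 -> matches Apparel
  - product 3 (Phone): category_id=1 -> matches Books
  - product 4 (Camera): category_id=1 -> matches Books
  - product 5 (Keyboard): category_id=NULL, no match -> kept with NULL
  - product 6 (Notebook): category_id=4 -> matches Apparel
  - product 7 (Webcam): category_id=3 -> matches Electronics
  - product 8 (Router): category_id=NULL, no match -> kept with NULL
All 8 rows appear; 2 have NULL category.

SQL:
SELECT a.name, b.name AS category
FROM products a
LEFT JOIN categories b ON a.category_id = b.id

Result:
name     | category   
---------+------------
Stapler  | Apparel    
Pen      | Apparel    
Phone    | Books      
Camera   | Books      
Keyboard | NULL       
Notebook | Apparel    
Webcam   | Electronics
Router   | NULL       


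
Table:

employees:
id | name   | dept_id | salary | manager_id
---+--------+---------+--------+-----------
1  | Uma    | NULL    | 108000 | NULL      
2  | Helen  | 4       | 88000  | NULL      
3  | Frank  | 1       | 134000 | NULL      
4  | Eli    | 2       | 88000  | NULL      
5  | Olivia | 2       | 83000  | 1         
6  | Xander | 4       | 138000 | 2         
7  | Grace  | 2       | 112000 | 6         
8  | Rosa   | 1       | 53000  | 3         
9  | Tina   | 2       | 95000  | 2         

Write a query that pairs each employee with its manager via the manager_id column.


This is a self-join: employees is joined to a second copy of itself, matching each row's manager_id to another row's id. Use LEFT JOIN so rows with manager_id=NULL are kept.
  - employee 1 (Uma): manager_id=NULL -> NULL
  - employee 2 (Helen): manager_id=NULL -> NULL
  - employee 3 (Frank): manager_id=NULL -> NULL
  - employee 4 (Eli): manager_id=NULL -> NULL
  - employee 5 (Olivia): manager_id=1 -> Uma
  - employee 6 (Xander): manager_id=2 -> Helen
  - employee 7 (Grace): manager_id=6 -> Xander
  - employee 8 (Rosa): manager_id=3 -> Frank
  - employee 9 (Tina): manager_id=2 -> Helen

SQL:
SELECT a.name AS item, b.name AS manager
FROM employees a
LEFT JOIN employees b ON a.manager_id = b.id

Result:
item   | manager
-------+--------
Uma    | NULL   
Helen  | NULL   
Frank  | NULL   
Eli    | NULL   
Olivia | Uma    
Xander | Helen  
Grace  | Xander 
Rosa   | Frank  
Tina   | Helen  


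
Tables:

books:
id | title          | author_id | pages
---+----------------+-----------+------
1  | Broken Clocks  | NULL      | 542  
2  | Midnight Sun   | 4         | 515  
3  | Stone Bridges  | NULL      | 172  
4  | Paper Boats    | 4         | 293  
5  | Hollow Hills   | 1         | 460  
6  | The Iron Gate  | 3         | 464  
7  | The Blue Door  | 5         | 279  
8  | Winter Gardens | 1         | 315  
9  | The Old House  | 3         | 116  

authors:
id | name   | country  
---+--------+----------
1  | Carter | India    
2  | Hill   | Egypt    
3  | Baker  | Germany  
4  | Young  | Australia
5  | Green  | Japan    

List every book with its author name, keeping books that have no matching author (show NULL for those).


LEFT JOIN keeps every row from books (the left table); where author_id has no match in authors, the author columns become NULL. Walk through each book:
  - book 1 (Broken Clocks): author_id=NULL, no match -> kept with NULL
  - book 2 (Midnight Sun): author_id=4 -> matches Young
  - book 3 (Stone Bridges): author_id=NULL, no match -> kept with NULL
  - book 4 (Paper Boats): author_id=4 -> matches Young
  - book 5 (Hollow Hills): author_id=1 -> matches Carter
  - book 6 (The Iron Gate): author_id=3 -> matches Baker
  - book 7 (The Blue Door): author_id=5 -> matches Green
  - book 8 (Winter Gardens): author_id=1 -> matches Carter
  - book 9 (The Old House): author_id=3 -> matches Baker
All 9 rows appear; 2 have NULL author.

SQL:
SELECT a.title, b.name AS author
FROM books a
LEFT JOIN authors b ON a.author_id = b.id

Result:
title          | author
---------------+-------
Broken Clocks  | NULL  
Midnight Sun   | Young 
Stone Bridges  | NULL  
Paper Boats    | Young 
Hollow Hills   | Carter
The Iron Gate  | Baker 
The Blue Door  | Green 
Winter Gardens | Carter
The Old House  | Baker 


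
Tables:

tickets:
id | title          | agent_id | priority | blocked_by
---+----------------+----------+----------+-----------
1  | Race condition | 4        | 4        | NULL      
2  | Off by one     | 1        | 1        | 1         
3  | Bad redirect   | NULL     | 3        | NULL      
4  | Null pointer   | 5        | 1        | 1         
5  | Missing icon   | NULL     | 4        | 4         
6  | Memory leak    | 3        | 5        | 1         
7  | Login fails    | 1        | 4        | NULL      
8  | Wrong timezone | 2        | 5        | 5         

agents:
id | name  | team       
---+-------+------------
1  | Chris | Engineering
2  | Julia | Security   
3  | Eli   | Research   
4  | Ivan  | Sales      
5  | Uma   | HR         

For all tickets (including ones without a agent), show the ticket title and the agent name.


LEFT JOIN keeps every row from tickets (the left table); where agent_id has no match in agents, the agent columns become NULL. Walk through each ticket:
  - ticket 1 (Race condition): agent_id=4 -> matches Ivan
  - ticket 2 (Off by one): agent_id=1 -> matches Chris
  - ticket 3 (Bad redirect): agent_id=NULL, no match -> kept with NULL
  - ticket 4 (Null pointer): agent_id=5 -> matches Uma
  - ticket 5 (Missing icon): agent_id=NULL, no match -> kept with NULL
  - ticket 6 (Memory leak): agent_id=3 -> matches Eli
  - ticket 7 (Login fails): agent_id=1 -> matches Chris
  - ticket 8 (Wrong timezone): agent_id=2 -> matches Julia
All 8 rows appear; 2 have NULL agent.

SQL:
SELECT a.title, b.name AS agent
FROM tickets a
LEFT JOIN agents b ON a.agent_id = b.id

Result:
title          | agent
---------------+------
Race condition | Ivan 
Off by one     | Chris
Bad redirect   | NULL 
Null pointer   | Uma  
Missing icon   | NULL 
Memory leak    | Eli  
Login fails    | Chris
Wrong timezone | Julia


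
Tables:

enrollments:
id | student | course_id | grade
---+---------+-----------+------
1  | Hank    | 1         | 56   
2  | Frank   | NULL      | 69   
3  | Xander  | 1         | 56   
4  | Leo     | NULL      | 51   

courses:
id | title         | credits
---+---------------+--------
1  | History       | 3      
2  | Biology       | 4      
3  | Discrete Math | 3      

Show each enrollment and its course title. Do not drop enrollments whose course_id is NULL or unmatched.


LEFT JOIN keeps every row from enrollments (the left table); where course_id has no match in courses, the course columns become NULL. Walk through each enrollment:
  - enrollment 1 (Hank): course_id=1 -> matches History
  - enrollment 2 (Frank): course_id=NULL, no match -> kept with NULL
  - enrollment 3 (Xander): course_id=1 -> matches History
  - enrollment 4 (Leo): course_id=NULL, no match -> kept with NULL
All 4 rows appear; 2 have NULL course.

SQL:
SELECT a.student, b.title AS course
FROM enrollments a
LEFT JOIN courses b ON a.course_id = b.id

Result:
student | course 
--------+--------
Hank    | History
Frank   | NULL   
Xander  | History
Leo     | NULL   


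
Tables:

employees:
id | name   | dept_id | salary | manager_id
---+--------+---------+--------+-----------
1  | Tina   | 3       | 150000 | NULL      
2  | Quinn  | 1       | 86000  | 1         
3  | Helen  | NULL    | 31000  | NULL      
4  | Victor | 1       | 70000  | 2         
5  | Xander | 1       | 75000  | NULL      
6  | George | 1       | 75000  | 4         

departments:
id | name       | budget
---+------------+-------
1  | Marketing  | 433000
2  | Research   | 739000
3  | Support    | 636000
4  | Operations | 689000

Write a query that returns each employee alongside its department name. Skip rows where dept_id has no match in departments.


INNER JOIN keeps only employees rows whose dept_id matches an id in departments. Walk through each employee:
  - employee 1 (Tina): dept_id=3 -> matches Support
  - employee 2 (Quinn): dept_id=1 -> matches Marketing
  - employee 3 (Helen): dept_id=NULL, no match -> dropped
  - employee 4 (Victor): dept_id=1 -> matches Marketing
  - employee 5 (Xander): dept_id=1 -> matches Marketing
  - employee 6 (George): dept_id=1 -> matches Marketing
So 1 of 6 rows is dropped.

SQL:
SELECT a.name, b.name AS department
FROM employees a
INNER JOIN departments b ON a.dept_id = b.id

Result:
name   | department
-------+-----------
Tina   | Support   
Quinn  | Marketing 
Victor | Marketing 
Xander | Marketing 
George | Marketing 


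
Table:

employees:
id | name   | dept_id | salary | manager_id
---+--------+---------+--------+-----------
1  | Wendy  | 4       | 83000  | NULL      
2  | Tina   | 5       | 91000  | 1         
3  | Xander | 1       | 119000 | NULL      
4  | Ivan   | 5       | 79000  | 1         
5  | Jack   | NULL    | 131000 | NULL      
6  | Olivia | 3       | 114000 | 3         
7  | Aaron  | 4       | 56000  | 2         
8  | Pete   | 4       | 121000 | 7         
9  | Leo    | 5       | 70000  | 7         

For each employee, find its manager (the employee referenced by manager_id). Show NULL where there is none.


This is a self-join: employees is joined to a second copy of itself, matching each row's manager_id to another row's id. Use LEFT JOIN so rows with manager_id=NULL are kept.
  - employee 1 (Wendy): manager_id=NULL -> NULL
  - employee 2 (Tina): manager_id=1 -> Wendy
  - employee 3 (Xander): manager_id=NULL -> NULL
  - employee 4 (Ivan): manager_id=1 -> Wendy
  - employee 5 (Jack): manager_id=NULL -> NULL
  - employee 6 (Olivia): manager_id=3 -> Xander
  - employee 7 (Aaron): manager_id=2 -> Tina
  - employee 8 (Pete): manager_id=7 -> Aaron
  - employee 9 (Leo): manager_id=7 -> Aaron

SQL:
SELECT a.name AS item, b.name AS manager
FROM employees a
LEFT JOIN employees b ON a.manager_id = b.id

Result:
item   | manager
-------+--------
Wendy  | NULL   
Tina   | Wendy  
Xander | NULL   
Ivan   | Wendy  
Jack   | NULL   
Olivia | Xander 
Aaron  | Tina   
Pete   | Aaron  
Leo    | Aaron  


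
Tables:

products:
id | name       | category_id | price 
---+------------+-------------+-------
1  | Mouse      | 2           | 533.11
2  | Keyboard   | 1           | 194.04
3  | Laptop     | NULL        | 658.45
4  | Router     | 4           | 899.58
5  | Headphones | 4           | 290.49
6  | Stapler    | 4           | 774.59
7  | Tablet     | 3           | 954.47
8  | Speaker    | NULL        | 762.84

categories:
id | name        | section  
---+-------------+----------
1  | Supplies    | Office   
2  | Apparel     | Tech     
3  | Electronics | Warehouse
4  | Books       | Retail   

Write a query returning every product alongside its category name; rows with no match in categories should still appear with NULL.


LEFT JOIN keeps every row from products (the left table); where category_id has no match in categories, the category columns become NULL. Walk through each product:
  - product 1 (Mouse): category_id=2 -> matches Apparel
  - product 2 (Keyboard): category_id=1 -> matches Supplies
  - product 3 (Laptop): category_id=NULL, no match -> kept with NULL
  - product 4 (Router): category_id=4 -> matches Books
  - product 5 (Headphones): category_id=4 -> matches Books
  - product 6 (Stapler): category_id=4 -> matches Books
  - product 7 (Tablet): category_id=3 -> matches Electronics
  - product 8 (Speaker): category_id=NULL, no match -> kept with NULL
All 8 rows appear; 2 have NULL category.

SQL:
SELECT a.name, b.name AS category
FROM products a
LEFT JOIN categories b ON a.category_id = b.id

Result:
name       | category   
-----------+------------
Mouse      | Apparel    
Keyboard   | Supplies   
Laptop     | NULL       
Router     | Books      
Headphones | Books      
Stapler    | Books      
Tablet     | Electronics
Speaker    | NULL       


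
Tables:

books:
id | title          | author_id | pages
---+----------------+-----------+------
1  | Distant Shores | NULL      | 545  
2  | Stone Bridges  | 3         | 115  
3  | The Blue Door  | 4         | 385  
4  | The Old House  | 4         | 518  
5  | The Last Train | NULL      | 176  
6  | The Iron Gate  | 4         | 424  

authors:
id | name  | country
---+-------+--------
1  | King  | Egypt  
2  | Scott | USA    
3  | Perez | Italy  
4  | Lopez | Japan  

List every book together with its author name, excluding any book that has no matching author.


INNER JOIN keeps only books rows whose author_id matches an id in authors. Walk through each book:
  - book 1 (Distant Shores): author_id=NULL, no match -> dropped
  - book 2 (Stone Bridges): author_id=3 -> matches Perez
  - book 3 (The Blue Door): author_id=4 -> matches Lopez
  - book 4 (The Old House): author_id=4 -> matches Lopez
  - book 5 (The Last Train): author_id=NULL, no match -> dropped
  - book 6 (The Iron Gate): author_id=4 -> matches Lopez
So 2 of 6 rows are dropped.

SQL:
SELECT a.title, b.name AS author
FROM books a
INNER JOIN authors b ON a.author_id = b.id

Result:
title         | author
--------------+-------
Stone Bridges | Perez 
The Blue Door | Lopez 
The Old House | Lopez 
The Iron Gate | Lopez 


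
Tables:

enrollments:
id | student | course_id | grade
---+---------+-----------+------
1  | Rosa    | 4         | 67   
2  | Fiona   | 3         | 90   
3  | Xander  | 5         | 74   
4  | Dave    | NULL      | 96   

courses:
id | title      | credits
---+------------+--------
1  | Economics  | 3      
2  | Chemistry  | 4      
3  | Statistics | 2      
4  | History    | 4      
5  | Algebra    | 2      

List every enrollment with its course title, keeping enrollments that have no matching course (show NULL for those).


LEFT JOIN keeps every row from enrollments (the left table); where course_id has no match in courses, the course columns become NULL. Walk through each enrollment:
  - enrollment 1 (Rosa): course_id=4 -> matches History
  - enrollment 2 (Fiona): course_id=3 -> matches Statistics
  - enrollment 3 (Xander): course_id=5 -> matches Algebra
  - enrollment 4 (Dave): course_id=NULL, no match -> kept with NULL
All 4 rows appear; 1 has NULL course.

SQL:
SELECT a.student, b.title AS course
FROM enrollments a
LEFT JOIN courses b ON a.course_id = b.id

Result:
student | course    
--------+-----------
Rosa    | History   
Fiona   | Statistics
Xander  | Algebra   
Dave    | NULL      


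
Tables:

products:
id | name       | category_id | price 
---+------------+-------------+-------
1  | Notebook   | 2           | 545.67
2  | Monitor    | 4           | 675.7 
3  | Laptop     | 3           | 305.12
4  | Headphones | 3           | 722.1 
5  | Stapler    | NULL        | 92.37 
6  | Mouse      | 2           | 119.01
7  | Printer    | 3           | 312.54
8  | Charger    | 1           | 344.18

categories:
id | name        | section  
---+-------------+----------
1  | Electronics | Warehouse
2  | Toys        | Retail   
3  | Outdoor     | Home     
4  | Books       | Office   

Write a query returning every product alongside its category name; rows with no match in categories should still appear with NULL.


LEFT JOIN keeps every row from products (the left table); where category_id has no match in categories, the category columns become NULL. Walk through each product:
  - product 1 (Notebook): category_id=2 -> matches Toys
  - product 2 (Monitor): category_id=4 -> matches Books
  - product 3 (Laptop): category_id=3 -> matches Outdoor
  - product 4 (Headphones): category_id=3 -> matches Outdoor
  - product 5 (Stapler): category_id=NULL, no match -> kept with NULL
  - product 6 (Mouse): category_id=2 -> matches Toys
  - product 7 (Printer): category_id=3 -> matches Outdoor
  - product 8 (Charger): category_id=1 -> matches Electronics
All 8 rows appear; 1 has NULL category.

SQL:
SELECT a.name, b.name AS category
FROM products a
LEFT JOIN categories b ON a.category_id = b.id

Result:
name       | category   
-----------+------------
Notebook   | Toys       
Monitor    | Books      
Laptop     | Outdoor    
Headphones | Outdoor    
Stapler    | NULL       
Mouse      | Toys       
Printer    | Outdoor    
Charger    | Electronics


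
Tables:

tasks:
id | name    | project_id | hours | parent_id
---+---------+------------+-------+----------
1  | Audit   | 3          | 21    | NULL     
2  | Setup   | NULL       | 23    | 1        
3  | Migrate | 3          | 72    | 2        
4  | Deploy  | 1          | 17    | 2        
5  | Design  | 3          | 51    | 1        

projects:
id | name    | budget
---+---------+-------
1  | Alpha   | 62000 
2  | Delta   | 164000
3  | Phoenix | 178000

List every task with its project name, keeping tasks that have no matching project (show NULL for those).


LEFT JOIN keeps every row from tasks (the left table); where project_id has no match in projects, the project columns become NULL. Walk through each task:
  - task 1 (Audit): project_id=3 -> matches Phoenix
  - task 2 (Setup): project_id=NULL, no match -> kept with NULL
  - task 3 (Migrate): project_id=3 -> matches Phoenix
  - task 4 (Deploy): project_id=1 -> matches Alpha
  - task 5 (Design): project_id=3 -> matches Phoenix
All 5 rows appear; 1 has NULL project.

SQL:
SELECT a.name, b.name AS project
FROM tasks a
LEFT JOIN projects b ON a.project_id = b.id

Result:
name    | project
--------+--------
Audit   | Phoenix
Setup   | NULL   
Migrate | Phoenix
Deploy  | Alpha  
Design  | Phoenix


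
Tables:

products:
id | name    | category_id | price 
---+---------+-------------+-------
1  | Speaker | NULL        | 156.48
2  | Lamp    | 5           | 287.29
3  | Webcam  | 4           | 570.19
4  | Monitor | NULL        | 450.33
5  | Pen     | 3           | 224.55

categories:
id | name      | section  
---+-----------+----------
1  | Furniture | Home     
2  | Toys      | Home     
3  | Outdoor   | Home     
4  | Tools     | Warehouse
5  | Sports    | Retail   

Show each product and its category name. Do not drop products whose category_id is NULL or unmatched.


LEFT JOIN keeps every row from products (the left table); where category_id has no match in categories, the category columns become NULL. Walk through each product:
  - product 1 (Speaker): category_id=NULL, no match -> kept with NULL
  - product 2 (Lamp): category_id=5 -> matches Sports
  - product 3 (Webcam): category_id=4 -> matches Tools
  - product 4 (Monitor): category_id=NULL, no match -> kept with NULL
  - product 5 (Pen): category_id=3 -> matches Outdoor
All 5 rows appear; 2 have NULL category.

SQL:
SELECT a.name, b.name AS category
FROM products a
LEFT JOIN categories b ON a.category_id = b.id

Result:
name    | category
--------+---------
Speaker | NULL    
Lamp    | Sports  
Webcam  | Tools   
Monitor | NULL    
Pen     | Outdoor 


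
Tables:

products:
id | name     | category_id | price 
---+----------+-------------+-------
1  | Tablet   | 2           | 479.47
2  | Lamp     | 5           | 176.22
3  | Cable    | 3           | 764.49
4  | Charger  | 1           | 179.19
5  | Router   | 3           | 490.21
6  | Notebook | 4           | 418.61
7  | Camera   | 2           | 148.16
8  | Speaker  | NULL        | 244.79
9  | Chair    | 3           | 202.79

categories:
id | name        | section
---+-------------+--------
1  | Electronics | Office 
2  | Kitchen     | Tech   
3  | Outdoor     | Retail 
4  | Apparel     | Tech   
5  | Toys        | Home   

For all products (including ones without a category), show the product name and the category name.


LEFT JOIN keeps every row from products (the left table); where category_id has no match in categories, the category columns become NULL. Walk through each product:
  - product 1 (Tablet): category_id=2 -> matches Kitchen
  - product 2 (Lamp): category_id=5 -> matches Toys
  - product 3 (Cable): category_id=3 -> matches Outdoor
  - product 4 (Charger): category_id=1 -> matches Electronics
  - product 5 (Router): category_id=3 -> matches Outdoor
  - product 6 (Notebook): category_id=4 -> matches Apparel
  - product 7 (Camera): category_id=2 -> matches Kitchen
  - product 8 (Speaker): category_id=NULL, no match -> kept with NULL
  - product 9 (Chair): category_id=3 -> matches Outdoor
All 9 rows appear; 1 has NULL category.

SQL:
SELECT a.name, b.name AS category
FROM products a
LEFT JOIN categories b ON a.category_id = b.id

Result:
name     | category   
---------+------------
Tablet   | Kitchen    
Lamp     | Toys       
Cable    | Outdoor    
Charger  | Electronics
Router   | Outdoor    
Notebook | Apparel    
Camera   | Kitchen    
Speaker  | NULL       
Chair    | Outdoor    


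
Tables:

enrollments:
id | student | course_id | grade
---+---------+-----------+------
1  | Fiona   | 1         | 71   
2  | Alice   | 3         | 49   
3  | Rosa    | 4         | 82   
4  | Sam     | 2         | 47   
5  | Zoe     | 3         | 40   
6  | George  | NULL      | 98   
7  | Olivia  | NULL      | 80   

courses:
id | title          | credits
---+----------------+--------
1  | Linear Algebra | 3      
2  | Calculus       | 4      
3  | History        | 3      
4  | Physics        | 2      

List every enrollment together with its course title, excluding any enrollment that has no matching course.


INNER JOIN keeps only enrollments rows whose course_id matches an id in courses. Walk through each enrollment:
  - enrollment 1 (Fiona): course_id=1 -> matches Linear Algebra
  - enrollment 2 (Alice): course_id=3 -> matches History
  - enrollment 3 (Rosa): course_id=4 -> matches Physics
  - enrollment 4 (Sam): course_id=2 -> matches Calculus
  - enrollment 5 (Zoe): course_id=3 -> matches History
  - enrollment 6 (George): course_id=NULL, no match -> dropped
  - enrollment 7 (Olivia): course_id=NULL, no match -> dropped
So 2 of 7 rows are dropped.

SQL:
SELECT a.student, b.title AS course
FROM enrollments a
INNER JOIN courses b ON a.course_id = b.id

Result:
student | course        
--------+---------------
Fiona   | Linear Algebra
Alice   | History       
Rosa    | Physics       
Sam     | Calculus      
Zoe     | History       


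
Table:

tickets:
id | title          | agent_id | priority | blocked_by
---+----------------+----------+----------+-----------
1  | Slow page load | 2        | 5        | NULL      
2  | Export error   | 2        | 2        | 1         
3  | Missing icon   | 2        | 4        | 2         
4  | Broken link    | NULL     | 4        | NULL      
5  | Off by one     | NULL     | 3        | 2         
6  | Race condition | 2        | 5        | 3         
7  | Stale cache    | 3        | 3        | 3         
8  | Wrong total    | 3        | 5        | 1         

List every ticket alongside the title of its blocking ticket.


This is a self-join: tickets is joined to a second copy of itself, matching each row's blocked_by to another row's id. Use LEFT JOIN so rows with blocked_by=NULL are kept.
  - ticket 1 (Slow page load): blocked_by=NULL -> NULL
  - ticket 2 (Export error): blocked_by=1 -> Slow page load
  - ticket 3 (Missing icon): blocked_by=2 -> Export error
  - ticket 4 (Broken link): blocked_by=NULL -> NULL
  - ticket 5 (Off by one): blocked_by=2 -> Export error
  - ticket 6 (Race condition): blocked_by=3 -> Missing icon
  - ticket 7 (Stale cache): blocked_by=3 -> Missing icon
  - ticket 8 (Wrong total): blocked_by=1 -> Slow page load

SQL:
SELECT a.title AS item, b.title AS blocked_by
FROM tickets a
LEFT JOIN tickets b ON a.blocked_by = b.id

Result:
item           | blocked_by    
---------------+---------------
Slow page load | NULL          
Export error   | Slow page load
Missing icon   | Export error  
Broken link    | NULL          
Off by one     | Export error  
Race condition | Missing icon  
Stale cache    | Missing icon  
Wrong total    | Slow page load


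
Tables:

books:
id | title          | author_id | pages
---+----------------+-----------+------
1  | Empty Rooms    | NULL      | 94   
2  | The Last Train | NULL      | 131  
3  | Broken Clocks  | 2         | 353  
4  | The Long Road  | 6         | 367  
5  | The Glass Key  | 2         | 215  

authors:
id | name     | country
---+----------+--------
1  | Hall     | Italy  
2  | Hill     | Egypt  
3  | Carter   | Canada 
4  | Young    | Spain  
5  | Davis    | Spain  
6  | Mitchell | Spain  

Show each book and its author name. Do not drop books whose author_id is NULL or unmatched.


LEFT JOIN keeps every row from books (the left table); where author_id has no match in authors, the author columns become NULL. Walk through each book:
  - book 1 (Empty Rooms): author_id=NULL, no match -> kept with NULL
  - book 2 (The Last Train): author_id=NULL, no match -> kept with NULL
  - book 3 (Broken Clocks): author_id=2 -> matches Hill
  - book 4 (The Long Road): author_id=6 -> matches Mitchell
  - book 5 (The Glass Key): author_id=2 -> matches Hill
All 5 rows appear; 2 have NULL author.

SQL:
SELECT a.title, b.name AS author
FROM books a
LEFT JOIN authors b ON a.author_id = b.id

Result:
title          | author  
---------------+---------
Empty Rooms    | NULL    
The Last Train | NULL    
Broken Clocks  | Hill    
The Long Road  | Mitchell
The Glass Key  | Hill    


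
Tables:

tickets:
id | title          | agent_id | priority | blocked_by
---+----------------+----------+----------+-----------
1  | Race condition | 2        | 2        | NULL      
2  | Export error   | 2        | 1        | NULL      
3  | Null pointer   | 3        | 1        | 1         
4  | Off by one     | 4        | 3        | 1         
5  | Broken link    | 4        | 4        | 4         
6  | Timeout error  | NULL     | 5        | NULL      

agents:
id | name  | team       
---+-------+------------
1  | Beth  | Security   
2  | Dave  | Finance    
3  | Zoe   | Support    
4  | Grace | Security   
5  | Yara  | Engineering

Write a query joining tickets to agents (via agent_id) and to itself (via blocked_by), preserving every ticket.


Two LEFT JOINs from the same base table tickets: one to agents via agent_id, one to tickets itself via blocked_by. Both are LEFT so every ticket is preserved.
Match against agents:
  - ticket 1 (Race condition): agent_id=2 -> matches Dave
  - ticket 2 (Export error): agent_id=2 -> matches Dave
  - ticket 3 (Null pointer): agent_id=3 -> matches Zoe
  - ticket 4 (Off by one): agent_id=4 -> matches Grace
  - ticket 5 (Broken link): agent_id=4 -> matches Grace
  - ticket 6 (Timeout error): agent_id=NULL, no match -> kept with NULL
Match against tickets (self):
  - ticket 1 (Race condition): blocked_by=NULL -> NULL
  - ticket 2 (Export error): blocked_by=NULL -> NULL
  - ticket 3 (Null pointer): blocked_by=1 -> Race condition
  - ticket 4 (Off by one): blocked_by=1 -> Race condition
  - ticket 5 (Broken link): blocked_by=4 -> Off by one
  - ticket 6 (Timeout error): blocked_by=NULL -> NULL

SQL:
SELECT a.title, b.name AS agent, c.title AS blocked_by
FROM tickets a
LEFT JOIN agents b ON a.agent_id = b.id
LEFT JOIN tickets c ON a.blocked_by = c.id

Result:
title          | agent | blocked_by    
---------------+-------+---------------
Race condition | Dave  | NULL          
Export error   | Dave  | NULL          
Null pointer   | Zoe   | Race condition
Off by one     | Grace | Race condition
Broken link    | Grace | Off by one    
Timeout error  | NULL  | NULL          
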